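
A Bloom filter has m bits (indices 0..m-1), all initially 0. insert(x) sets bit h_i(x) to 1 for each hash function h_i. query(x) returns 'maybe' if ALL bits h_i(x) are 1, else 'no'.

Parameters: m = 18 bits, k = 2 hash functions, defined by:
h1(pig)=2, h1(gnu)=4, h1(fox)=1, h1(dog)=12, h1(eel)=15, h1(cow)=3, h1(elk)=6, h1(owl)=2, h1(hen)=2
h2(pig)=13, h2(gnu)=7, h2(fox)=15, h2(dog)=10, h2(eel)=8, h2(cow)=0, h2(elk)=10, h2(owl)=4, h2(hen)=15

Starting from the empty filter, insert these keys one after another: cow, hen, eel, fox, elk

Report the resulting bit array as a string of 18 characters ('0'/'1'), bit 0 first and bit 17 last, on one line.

Answer: 111100101010000100

Derivation:
Start: bits=000000000000000000
After insert 'cow': sets bits 0 3 -> bits=100100000000000000
After insert 'hen': sets bits 2 15 -> bits=101100000000000100
After insert 'eel': sets bits 8 15 -> bits=101100001000000100
After insert 'fox': sets bits 1 15 -> bits=111100001000000100
After insert 'elk': sets bits 6 10 -> bits=111100101010000100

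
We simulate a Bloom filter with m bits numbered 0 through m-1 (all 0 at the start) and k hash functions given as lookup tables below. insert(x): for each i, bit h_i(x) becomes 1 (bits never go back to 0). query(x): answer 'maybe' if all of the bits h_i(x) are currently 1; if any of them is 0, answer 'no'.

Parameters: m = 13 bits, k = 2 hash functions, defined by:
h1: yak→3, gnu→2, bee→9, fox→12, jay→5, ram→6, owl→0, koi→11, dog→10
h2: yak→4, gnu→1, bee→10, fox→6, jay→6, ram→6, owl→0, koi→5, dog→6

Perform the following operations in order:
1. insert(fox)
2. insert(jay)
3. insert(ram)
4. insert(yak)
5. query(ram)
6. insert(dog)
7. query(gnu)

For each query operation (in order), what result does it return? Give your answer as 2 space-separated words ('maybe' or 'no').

Answer: maybe no

Derivation:
Start: bits=0000000000000
Op 1: insert fox -> sets bits 6 12 -> bits=0000001000001
Op 2: insert jay -> sets bits 5 6 -> bits=0000011000001
Op 3: insert ram -> sets bits 6 -> bits=0000011000001
Op 4: insert yak -> sets bits 3 4 -> bits=0001111000001
Op 5: query ram -> checks bit6=1 (all 1) -> maybe
Op 6: insert dog -> sets bits 6 10 -> bits=0001111000101
Op 7: query gnu -> checks bit1=0, bit2=0 (has a 0) -> no
Query results in order: maybe no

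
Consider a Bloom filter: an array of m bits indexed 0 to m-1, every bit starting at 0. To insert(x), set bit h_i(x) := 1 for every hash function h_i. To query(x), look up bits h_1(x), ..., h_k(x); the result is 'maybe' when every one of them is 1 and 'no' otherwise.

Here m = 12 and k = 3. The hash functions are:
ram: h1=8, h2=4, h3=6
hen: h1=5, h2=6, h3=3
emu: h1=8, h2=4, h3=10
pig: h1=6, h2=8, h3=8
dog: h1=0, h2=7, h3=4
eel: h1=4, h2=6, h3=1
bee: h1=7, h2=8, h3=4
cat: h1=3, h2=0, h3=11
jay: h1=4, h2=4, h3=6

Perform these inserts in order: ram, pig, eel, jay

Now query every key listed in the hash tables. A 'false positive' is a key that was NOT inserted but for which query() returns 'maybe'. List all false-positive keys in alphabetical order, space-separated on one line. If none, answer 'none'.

Start: bits=000000000000
After insert 'ram': sets bits 4 6 8 -> bits=000010101000
After insert 'pig': sets bits 6 8 -> bits=000010101000
After insert 'eel': sets bits 1 4 6 -> bits=010010101000
After insert 'jay': sets bits 4 6 -> bits=010010101000
Not inserted: bee cat dog emu hen — query each against bits=010010101000:
query bee: checks bit4=1, bit7=0, bit8=1 (has a 0) -> no => not a false positive
query cat: checks bit0=0, bit3=0, bit11=0 (has a 0) -> no => not a false positive
query dog: checks bit0=0, bit4=1, bit7=0 (has a 0) -> no => not a false positive
query emu: checks bit4=1, bit8=1, bit10=0 (has a 0) -> no => not a false positive
query hen: checks bit3=0, bit5=0, bit6=1 (has a 0) -> no => not a false positive
False positives (alphabetical): none

Answer: none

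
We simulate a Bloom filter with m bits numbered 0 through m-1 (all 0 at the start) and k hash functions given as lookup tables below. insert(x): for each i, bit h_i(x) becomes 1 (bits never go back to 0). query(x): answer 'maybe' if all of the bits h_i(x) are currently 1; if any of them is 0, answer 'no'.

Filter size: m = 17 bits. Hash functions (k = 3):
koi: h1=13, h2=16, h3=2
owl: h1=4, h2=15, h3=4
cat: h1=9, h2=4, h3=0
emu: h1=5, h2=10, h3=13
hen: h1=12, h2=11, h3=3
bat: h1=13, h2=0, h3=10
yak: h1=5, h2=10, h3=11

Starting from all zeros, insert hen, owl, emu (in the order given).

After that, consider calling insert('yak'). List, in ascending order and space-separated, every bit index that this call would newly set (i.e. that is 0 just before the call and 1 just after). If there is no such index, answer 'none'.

Answer: none

Derivation:
Start: bits=00000000000000000
After insert 'hen': sets bits 3 11 12 -> bits=00010000000110000
After insert 'owl': sets bits 4 15 -> bits=00011000000110010
After insert 'emu': sets bits 5 10 13 -> bits=00011100001111010
insert 'yak' would touch bits 5 10 11; currently bit5=1, bit10=1, bit11=1
Bits that are 0 among those (would change 0->1): none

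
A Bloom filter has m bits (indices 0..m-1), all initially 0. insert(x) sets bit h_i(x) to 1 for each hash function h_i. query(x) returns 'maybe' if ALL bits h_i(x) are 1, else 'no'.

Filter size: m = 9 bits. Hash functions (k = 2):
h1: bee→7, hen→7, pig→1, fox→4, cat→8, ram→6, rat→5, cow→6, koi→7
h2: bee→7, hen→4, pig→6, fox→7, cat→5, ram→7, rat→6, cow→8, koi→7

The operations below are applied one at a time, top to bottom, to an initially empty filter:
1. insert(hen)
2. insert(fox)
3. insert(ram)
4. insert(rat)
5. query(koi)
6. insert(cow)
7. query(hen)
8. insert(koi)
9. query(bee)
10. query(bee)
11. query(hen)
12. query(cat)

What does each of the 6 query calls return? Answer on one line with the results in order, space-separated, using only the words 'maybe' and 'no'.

Start: bits=000000000
Op 1: insert hen -> sets bits 4 7 -> bits=000010010
Op 2: insert fox -> sets bits 4 7 -> bits=000010010
Op 3: insert ram -> sets bits 6 7 -> bits=000010110
Op 4: insert rat -> sets bits 5 6 -> bits=000011110
Op 5: query koi -> checks bit7=1 (all 1) -> maybe
Op 6: insert cow -> sets bits 6 8 -> bits=000011111
Op 7: query hen -> checks bit4=1, bit7=1 (all 1) -> maybe
Op 8: insert koi -> sets bits 7 -> bits=000011111
Op 9: query bee -> checks bit7=1 (all 1) -> maybe
Op 10: query bee -> checks bit7=1 (all 1) -> maybe
Op 11: query hen -> checks bit4=1, bit7=1 (all 1) -> maybe
Op 12: query cat -> checks bit5=1, bit8=1 (all 1) -> maybe
Query results in order: maybe maybe maybe maybe maybe maybe

Answer: maybe maybe maybe maybe maybe maybe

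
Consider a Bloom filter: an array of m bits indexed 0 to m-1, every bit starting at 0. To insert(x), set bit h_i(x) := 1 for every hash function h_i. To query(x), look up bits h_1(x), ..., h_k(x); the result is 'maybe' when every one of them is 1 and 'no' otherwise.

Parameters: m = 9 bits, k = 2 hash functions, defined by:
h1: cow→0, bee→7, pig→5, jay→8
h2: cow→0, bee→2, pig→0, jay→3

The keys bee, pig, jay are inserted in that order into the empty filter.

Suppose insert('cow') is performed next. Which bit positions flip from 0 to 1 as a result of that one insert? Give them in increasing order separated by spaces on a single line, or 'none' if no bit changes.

Start: bits=000000000
After insert 'bee': sets bits 2 7 -> bits=001000010
After insert 'pig': sets bits 0 5 -> bits=101001010
After insert 'jay': sets bits 3 8 -> bits=101101011
insert 'cow' would touch bits 0; currently bit0=1
Bits that are 0 among those (would change 0->1): none

Answer: none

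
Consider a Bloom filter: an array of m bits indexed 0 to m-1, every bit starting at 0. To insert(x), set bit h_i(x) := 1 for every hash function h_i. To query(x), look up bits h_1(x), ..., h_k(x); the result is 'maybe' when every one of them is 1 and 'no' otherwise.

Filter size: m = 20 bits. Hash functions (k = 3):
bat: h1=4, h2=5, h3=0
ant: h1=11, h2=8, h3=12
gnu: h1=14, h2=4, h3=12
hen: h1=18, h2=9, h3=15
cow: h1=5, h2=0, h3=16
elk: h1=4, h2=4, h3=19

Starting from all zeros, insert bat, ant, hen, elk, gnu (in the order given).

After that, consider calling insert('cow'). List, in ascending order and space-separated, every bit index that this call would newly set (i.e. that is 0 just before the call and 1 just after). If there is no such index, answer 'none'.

Answer: 16

Derivation:
Start: bits=00000000000000000000
After insert 'bat': sets bits 0 4 5 -> bits=10001100000000000000
After insert 'ant': sets bits 8 11 12 -> bits=10001100100110000000
After insert 'hen': sets bits 9 15 18 -> bits=10001100110110010010
After insert 'elk': sets bits 4 19 -> bits=10001100110110010011
After insert 'gnu': sets bits 4 12 14 -> bits=10001100110110110011
insert 'cow' would touch bits 0 5 16; currently bit0=1, bit5=1, bit16=0
Bits that are 0 among those (would change 0->1): 16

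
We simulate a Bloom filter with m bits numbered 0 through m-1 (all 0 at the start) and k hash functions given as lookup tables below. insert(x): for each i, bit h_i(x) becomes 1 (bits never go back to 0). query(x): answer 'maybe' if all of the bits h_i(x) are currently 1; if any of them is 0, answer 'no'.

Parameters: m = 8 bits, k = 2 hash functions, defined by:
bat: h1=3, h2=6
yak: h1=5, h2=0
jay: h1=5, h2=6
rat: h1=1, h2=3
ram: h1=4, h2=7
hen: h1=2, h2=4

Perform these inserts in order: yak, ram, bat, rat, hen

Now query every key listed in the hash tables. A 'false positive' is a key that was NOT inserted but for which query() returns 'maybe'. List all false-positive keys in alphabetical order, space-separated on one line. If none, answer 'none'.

Start: bits=00000000
After insert 'yak': sets bits 0 5 -> bits=10000100
After insert 'ram': sets bits 4 7 -> bits=10001101
After insert 'bat': sets bits 3 6 -> bits=10011111
After insert 'rat': sets bits 1 3 -> bits=11011111
After insert 'hen': sets bits 2 4 -> bits=11111111
Not inserted: jay — query each against bits=11111111:
query jay: checks bit5=1, bit6=1 (all 1) -> maybe => FALSE POSITIVE
False positives (alphabetical): jay

Answer: jay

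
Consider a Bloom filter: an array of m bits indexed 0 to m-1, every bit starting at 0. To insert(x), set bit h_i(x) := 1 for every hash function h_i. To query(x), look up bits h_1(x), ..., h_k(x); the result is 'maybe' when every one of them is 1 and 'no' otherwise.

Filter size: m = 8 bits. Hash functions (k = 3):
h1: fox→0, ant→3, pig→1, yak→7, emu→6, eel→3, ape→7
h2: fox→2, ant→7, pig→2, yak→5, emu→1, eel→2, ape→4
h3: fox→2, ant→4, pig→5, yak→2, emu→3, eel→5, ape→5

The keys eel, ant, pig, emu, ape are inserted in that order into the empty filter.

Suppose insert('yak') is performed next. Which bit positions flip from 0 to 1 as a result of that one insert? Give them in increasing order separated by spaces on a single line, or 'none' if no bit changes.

Answer: none

Derivation:
Start: bits=00000000
After insert 'eel': sets bits 2 3 5 -> bits=00110100
After insert 'ant': sets bits 3 4 7 -> bits=00111101
After insert 'pig': sets bits 1 2 5 -> bits=01111101
After insert 'emu': sets bits 1 3 6 -> bits=01111111
After insert 'ape': sets bits 4 5 7 -> bits=01111111
insert 'yak' would touch bits 2 5 7; currently bit2=1, bit5=1, bit7=1
Bits that are 0 among those (would change 0->1): none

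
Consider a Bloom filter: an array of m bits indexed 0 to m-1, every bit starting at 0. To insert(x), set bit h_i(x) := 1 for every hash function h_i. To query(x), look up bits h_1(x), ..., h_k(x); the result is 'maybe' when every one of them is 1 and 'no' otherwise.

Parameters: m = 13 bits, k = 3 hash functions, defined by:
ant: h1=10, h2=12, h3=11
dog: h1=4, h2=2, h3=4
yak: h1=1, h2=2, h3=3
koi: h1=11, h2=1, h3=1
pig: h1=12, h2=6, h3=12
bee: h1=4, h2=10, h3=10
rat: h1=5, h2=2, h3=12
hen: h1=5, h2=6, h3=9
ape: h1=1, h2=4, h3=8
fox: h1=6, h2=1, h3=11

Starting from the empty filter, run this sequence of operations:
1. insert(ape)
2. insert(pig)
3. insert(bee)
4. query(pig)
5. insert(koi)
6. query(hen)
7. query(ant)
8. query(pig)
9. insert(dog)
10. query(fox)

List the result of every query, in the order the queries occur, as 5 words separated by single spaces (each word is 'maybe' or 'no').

Start: bits=0000000000000
Op 1: insert ape -> sets bits 1 4 8 -> bits=0100100010000
Op 2: insert pig -> sets bits 6 12 -> bits=0100101010001
Op 3: insert bee -> sets bits 4 10 -> bits=0100101010101
Op 4: query pig -> checks bit6=1, bit12=1 (all 1) -> maybe
Op 5: insert koi -> sets bits 1 11 -> bits=0100101010111
Op 6: query hen -> checks bit5=0, bit6=1, bit9=0 (has a 0) -> no
Op 7: query ant -> checks bit10=1, bit11=1, bit12=1 (all 1) -> maybe
Op 8: query pig -> checks bit6=1, bit12=1 (all 1) -> maybe
Op 9: insert dog -> sets bits 2 4 -> bits=0110101010111
Op 10: query fox -> checks bit1=1, bit6=1, bit11=1 (all 1) -> maybe
Query results in order: maybe no maybe maybe maybe

Answer: maybe no maybe maybe maybe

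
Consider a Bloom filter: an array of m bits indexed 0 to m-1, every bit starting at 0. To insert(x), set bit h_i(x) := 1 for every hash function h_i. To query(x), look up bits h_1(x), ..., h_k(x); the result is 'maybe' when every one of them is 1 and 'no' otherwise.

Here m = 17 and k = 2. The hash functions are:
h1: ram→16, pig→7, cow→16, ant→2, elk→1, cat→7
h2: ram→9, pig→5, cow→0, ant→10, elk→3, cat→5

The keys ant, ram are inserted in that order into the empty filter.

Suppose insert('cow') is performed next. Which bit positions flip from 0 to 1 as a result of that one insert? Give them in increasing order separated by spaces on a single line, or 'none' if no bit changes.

Answer: 0

Derivation:
Start: bits=00000000000000000
After insert 'ant': sets bits 2 10 -> bits=00100000001000000
After insert 'ram': sets bits 9 16 -> bits=00100000011000001
insert 'cow' would touch bits 0 16; currently bit0=0, bit16=1
Bits that are 0 among those (would change 0->1): 0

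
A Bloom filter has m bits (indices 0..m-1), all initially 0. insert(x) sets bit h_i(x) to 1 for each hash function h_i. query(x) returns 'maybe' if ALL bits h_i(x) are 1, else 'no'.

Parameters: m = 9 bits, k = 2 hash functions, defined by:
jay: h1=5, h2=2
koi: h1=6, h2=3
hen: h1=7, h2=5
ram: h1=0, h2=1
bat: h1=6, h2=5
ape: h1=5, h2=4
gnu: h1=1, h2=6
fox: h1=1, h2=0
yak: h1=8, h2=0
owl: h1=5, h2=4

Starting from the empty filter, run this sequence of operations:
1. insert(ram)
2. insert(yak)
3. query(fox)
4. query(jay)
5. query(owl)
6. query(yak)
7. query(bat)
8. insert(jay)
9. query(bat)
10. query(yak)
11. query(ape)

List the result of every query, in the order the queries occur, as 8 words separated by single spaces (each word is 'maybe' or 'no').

Start: bits=000000000
Op 1: insert ram -> sets bits 0 1 -> bits=110000000
Op 2: insert yak -> sets bits 0 8 -> bits=110000001
Op 3: query fox -> checks bit0=1, bit1=1 (all 1) -> maybe
Op 4: query jay -> checks bit2=0, bit5=0 (has a 0) -> no
Op 5: query owl -> checks bit4=0, bit5=0 (has a 0) -> no
Op 6: query yak -> checks bit0=1, bit8=1 (all 1) -> maybe
Op 7: query bat -> checks bit5=0, bit6=0 (has a 0) -> no
Op 8: insert jay -> sets bits 2 5 -> bits=111001001
Op 9: query bat -> checks bit5=1, bit6=0 (has a 0) -> no
Op 10: query yak -> checks bit0=1, bit8=1 (all 1) -> maybe
Op 11: query ape -> checks bit4=0, bit5=1 (has a 0) -> no
Query results in order: maybe no no maybe no no maybe no

Answer: maybe no no maybe no no maybe no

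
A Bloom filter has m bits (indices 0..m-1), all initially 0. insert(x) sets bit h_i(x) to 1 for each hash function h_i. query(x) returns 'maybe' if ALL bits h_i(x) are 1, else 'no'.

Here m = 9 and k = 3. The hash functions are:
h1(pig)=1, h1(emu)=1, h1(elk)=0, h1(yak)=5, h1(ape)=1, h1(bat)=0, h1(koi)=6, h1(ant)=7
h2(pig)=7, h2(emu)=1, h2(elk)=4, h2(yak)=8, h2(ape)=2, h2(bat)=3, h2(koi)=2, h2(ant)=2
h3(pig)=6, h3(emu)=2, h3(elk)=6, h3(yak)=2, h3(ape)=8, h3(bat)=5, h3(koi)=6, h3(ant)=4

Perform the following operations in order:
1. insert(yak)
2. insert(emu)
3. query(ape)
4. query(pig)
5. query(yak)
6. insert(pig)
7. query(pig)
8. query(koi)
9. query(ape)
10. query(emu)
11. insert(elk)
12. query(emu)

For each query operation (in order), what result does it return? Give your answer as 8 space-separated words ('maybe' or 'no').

Start: bits=000000000
Op 1: insert yak -> sets bits 2 5 8 -> bits=001001001
Op 2: insert emu -> sets bits 1 2 -> bits=011001001
Op 3: query ape -> checks bit1=1, bit2=1, bit8=1 (all 1) -> maybe
Op 4: query pig -> checks bit1=1, bit6=0, bit7=0 (has a 0) -> no
Op 5: query yak -> checks bit2=1, bit5=1, bit8=1 (all 1) -> maybe
Op 6: insert pig -> sets bits 1 6 7 -> bits=011001111
Op 7: query pig -> checks bit1=1, bit6=1, bit7=1 (all 1) -> maybe
Op 8: query koi -> checks bit2=1, bit6=1 (all 1) -> maybe
Op 9: query ape -> checks bit1=1, bit2=1, bit8=1 (all 1) -> maybe
Op 10: query emu -> checks bit1=1, bit2=1 (all 1) -> maybe
Op 11: insert elk -> sets bits 0 4 6 -> bits=111011111
Op 12: query emu -> checks bit1=1, bit2=1 (all 1) -> maybe
Query results in order: maybe no maybe maybe maybe maybe maybe maybe

Answer: maybe no maybe maybe maybe maybe maybe maybe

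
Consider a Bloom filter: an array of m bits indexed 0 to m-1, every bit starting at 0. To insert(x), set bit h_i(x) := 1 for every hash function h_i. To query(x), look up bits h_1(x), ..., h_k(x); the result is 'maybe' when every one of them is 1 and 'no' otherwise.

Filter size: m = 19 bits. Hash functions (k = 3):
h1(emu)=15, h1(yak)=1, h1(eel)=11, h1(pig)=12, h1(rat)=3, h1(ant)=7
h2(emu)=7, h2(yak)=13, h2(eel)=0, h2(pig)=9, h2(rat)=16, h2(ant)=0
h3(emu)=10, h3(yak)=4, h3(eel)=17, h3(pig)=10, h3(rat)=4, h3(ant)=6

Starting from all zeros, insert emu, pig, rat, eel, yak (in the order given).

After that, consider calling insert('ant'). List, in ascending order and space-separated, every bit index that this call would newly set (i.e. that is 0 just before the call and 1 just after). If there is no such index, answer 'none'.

Start: bits=0000000000000000000
After insert 'emu': sets bits 7 10 15 -> bits=0000000100100001000
After insert 'pig': sets bits 9 10 12 -> bits=0000000101101001000
After insert 'rat': sets bits 3 4 16 -> bits=0001100101101001100
After insert 'eel': sets bits 0 11 17 -> bits=1001100101111001110
After insert 'yak': sets bits 1 4 13 -> bits=1101100101111101110
insert 'ant' would touch bits 0 6 7; currently bit0=1, bit6=0, bit7=1
Bits that are 0 among those (would change 0->1): 6

Answer: 6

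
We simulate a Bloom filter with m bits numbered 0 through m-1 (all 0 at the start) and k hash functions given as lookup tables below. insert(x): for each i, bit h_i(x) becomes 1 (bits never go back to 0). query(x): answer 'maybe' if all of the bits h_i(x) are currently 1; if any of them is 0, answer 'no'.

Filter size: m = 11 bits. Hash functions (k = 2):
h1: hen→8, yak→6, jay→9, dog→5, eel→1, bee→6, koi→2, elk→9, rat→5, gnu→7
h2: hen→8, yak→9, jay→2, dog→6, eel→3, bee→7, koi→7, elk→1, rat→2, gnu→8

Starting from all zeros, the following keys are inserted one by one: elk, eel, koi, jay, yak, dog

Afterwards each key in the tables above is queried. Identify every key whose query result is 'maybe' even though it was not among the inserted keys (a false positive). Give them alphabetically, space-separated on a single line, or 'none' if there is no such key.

Start: bits=00000000000
After insert 'elk': sets bits 1 9 -> bits=01000000010
After insert 'eel': sets bits 1 3 -> bits=01010000010
After insert 'koi': sets bits 2 7 -> bits=01110001010
After insert 'jay': sets bits 2 9 -> bits=01110001010
After insert 'yak': sets bits 6 9 -> bits=01110011010
After insert 'dog': sets bits 5 6 -> bits=01110111010
Not inserted: bee gnu hen rat — query each against bits=01110111010:
query bee: checks bit6=1, bit7=1 (all 1) -> maybe => FALSE POSITIVE
query gnu: checks bit7=1, bit8=0 (has a 0) -> no => not a false positive
query hen: checks bit8=0 (has a 0) -> no => not a false positive
query rat: checks bit2=1, bit5=1 (all 1) -> maybe => FALSE POSITIVE
False positives (alphabetical): bee rat

Answer: bee rat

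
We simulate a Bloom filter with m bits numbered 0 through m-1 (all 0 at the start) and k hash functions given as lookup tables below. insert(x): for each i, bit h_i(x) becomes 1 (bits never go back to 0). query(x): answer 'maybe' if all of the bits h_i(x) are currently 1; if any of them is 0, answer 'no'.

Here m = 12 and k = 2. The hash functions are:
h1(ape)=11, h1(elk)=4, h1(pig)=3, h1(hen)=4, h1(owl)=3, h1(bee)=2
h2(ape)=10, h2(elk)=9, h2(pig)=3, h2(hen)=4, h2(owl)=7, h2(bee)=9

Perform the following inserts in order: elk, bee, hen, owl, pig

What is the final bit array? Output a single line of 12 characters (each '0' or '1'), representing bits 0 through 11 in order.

Start: bits=000000000000
After insert 'elk': sets bits 4 9 -> bits=000010000100
After insert 'bee': sets bits 2 9 -> bits=001010000100
After insert 'hen': sets bits 4 -> bits=001010000100
After insert 'owl': sets bits 3 7 -> bits=001110010100
After insert 'pig': sets bits 3 -> bits=001110010100

Answer: 001110010100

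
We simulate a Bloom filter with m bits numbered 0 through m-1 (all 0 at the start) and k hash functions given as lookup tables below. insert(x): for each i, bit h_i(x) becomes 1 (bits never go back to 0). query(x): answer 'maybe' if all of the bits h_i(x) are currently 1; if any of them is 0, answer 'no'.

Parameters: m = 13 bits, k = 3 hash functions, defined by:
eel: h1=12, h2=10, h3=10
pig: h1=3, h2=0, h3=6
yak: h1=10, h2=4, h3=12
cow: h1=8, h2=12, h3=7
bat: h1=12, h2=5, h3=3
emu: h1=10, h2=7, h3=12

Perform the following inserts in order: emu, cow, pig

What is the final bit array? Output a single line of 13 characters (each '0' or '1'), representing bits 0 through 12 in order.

Start: bits=0000000000000
After insert 'emu': sets bits 7 10 12 -> bits=0000000100101
After insert 'cow': sets bits 7 8 12 -> bits=0000000110101
After insert 'pig': sets bits 0 3 6 -> bits=1001001110101

Answer: 1001001110101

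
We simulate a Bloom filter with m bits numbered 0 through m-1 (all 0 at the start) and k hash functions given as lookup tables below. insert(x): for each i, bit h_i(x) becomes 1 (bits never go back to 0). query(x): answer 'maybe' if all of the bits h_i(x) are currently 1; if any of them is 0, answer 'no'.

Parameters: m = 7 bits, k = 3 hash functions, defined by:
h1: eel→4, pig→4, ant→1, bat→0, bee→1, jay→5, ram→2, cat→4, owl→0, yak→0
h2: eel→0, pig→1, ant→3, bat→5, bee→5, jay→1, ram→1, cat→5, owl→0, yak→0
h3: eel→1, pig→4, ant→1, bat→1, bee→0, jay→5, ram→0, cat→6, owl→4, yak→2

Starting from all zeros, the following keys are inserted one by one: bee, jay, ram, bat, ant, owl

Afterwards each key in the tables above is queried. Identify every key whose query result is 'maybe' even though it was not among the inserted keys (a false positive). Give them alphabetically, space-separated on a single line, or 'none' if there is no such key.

Start: bits=0000000
After insert 'bee': sets bits 0 1 5 -> bits=1100010
After insert 'jay': sets bits 1 5 -> bits=1100010
After insert 'ram': sets bits 0 1 2 -> bits=1110010
After insert 'bat': sets bits 0 1 5 -> bits=1110010
After insert 'ant': sets bits 1 3 -> bits=1111010
After insert 'owl': sets bits 0 4 -> bits=1111110
Not inserted: cat eel pig yak — query each against bits=1111110:
query cat: checks bit4=1, bit5=1, bit6=0 (has a 0) -> no => not a false positive
query eel: checks bit0=1, bit1=1, bit4=1 (all 1) -> maybe => FALSE POSITIVE
query pig: checks bit1=1, bit4=1 (all 1) -> maybe => FALSE POSITIVE
query yak: checks bit0=1, bit2=1 (all 1) -> maybe => FALSE POSITIVE
False positives (alphabetical): eel pig yak

Answer: eel pig yak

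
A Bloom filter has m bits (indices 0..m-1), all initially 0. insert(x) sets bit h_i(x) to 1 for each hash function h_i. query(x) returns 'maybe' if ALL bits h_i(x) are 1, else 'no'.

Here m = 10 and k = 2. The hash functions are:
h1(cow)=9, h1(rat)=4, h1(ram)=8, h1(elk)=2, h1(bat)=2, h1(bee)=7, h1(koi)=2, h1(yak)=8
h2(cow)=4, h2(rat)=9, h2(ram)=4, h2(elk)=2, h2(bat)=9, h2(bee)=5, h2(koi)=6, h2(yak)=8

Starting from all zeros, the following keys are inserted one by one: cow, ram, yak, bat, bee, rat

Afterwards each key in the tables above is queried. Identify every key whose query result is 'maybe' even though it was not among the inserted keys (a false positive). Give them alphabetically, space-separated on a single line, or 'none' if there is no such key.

Answer: elk

Derivation:
Start: bits=0000000000
After insert 'cow': sets bits 4 9 -> bits=0000100001
After insert 'ram': sets bits 4 8 -> bits=0000100011
After insert 'yak': sets bits 8 -> bits=0000100011
After insert 'bat': sets bits 2 9 -> bits=0010100011
After insert 'bee': sets bits 5 7 -> bits=0010110111
After insert 'rat': sets bits 4 9 -> bits=0010110111
Not inserted: elk koi — query each against bits=0010110111:
query elk: checks bit2=1 (all 1) -> maybe => FALSE POSITIVE
query koi: checks bit2=1, bit6=0 (has a 0) -> no => not a false positive
False positives (alphabetical): elk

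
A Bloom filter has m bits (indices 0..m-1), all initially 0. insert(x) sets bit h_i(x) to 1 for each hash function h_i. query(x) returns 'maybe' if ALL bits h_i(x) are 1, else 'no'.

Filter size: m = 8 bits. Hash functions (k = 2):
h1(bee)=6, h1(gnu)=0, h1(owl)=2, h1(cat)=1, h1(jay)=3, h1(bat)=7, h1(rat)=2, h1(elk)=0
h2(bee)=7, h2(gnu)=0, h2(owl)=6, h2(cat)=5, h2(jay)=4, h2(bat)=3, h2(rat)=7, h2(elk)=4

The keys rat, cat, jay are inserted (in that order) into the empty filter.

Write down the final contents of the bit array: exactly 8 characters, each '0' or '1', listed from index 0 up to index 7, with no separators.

Start: bits=00000000
After insert 'rat': sets bits 2 7 -> bits=00100001
After insert 'cat': sets bits 1 5 -> bits=01100101
After insert 'jay': sets bits 3 4 -> bits=01111101

Answer: 01111101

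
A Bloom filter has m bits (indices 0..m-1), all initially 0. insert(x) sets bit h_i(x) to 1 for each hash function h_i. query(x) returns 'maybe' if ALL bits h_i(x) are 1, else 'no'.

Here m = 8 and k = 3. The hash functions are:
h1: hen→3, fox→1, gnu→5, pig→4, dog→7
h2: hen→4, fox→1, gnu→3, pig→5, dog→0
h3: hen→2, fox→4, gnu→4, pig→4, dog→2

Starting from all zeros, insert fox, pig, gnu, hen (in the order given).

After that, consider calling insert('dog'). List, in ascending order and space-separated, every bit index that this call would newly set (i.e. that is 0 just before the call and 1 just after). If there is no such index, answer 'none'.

Start: bits=00000000
After insert 'fox': sets bits 1 4 -> bits=01001000
After insert 'pig': sets bits 4 5 -> bits=01001100
After insert 'gnu': sets bits 3 4 5 -> bits=01011100
After insert 'hen': sets bits 2 3 4 -> bits=01111100
insert 'dog' would touch bits 0 2 7; currently bit0=0, bit2=1, bit7=0
Bits that are 0 among those (would change 0->1): 0 7

Answer: 0 7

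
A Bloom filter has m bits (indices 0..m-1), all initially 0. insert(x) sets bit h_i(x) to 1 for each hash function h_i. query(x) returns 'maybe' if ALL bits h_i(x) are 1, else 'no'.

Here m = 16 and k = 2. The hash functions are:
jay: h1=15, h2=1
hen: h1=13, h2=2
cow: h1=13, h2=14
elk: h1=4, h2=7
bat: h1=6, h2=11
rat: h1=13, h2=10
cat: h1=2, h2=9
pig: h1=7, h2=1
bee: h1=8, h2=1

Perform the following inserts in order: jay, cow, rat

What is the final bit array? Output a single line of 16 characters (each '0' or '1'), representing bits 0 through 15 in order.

Start: bits=0000000000000000
After insert 'jay': sets bits 1 15 -> bits=0100000000000001
After insert 'cow': sets bits 13 14 -> bits=0100000000000111
After insert 'rat': sets bits 10 13 -> bits=0100000000100111

Answer: 0100000000100111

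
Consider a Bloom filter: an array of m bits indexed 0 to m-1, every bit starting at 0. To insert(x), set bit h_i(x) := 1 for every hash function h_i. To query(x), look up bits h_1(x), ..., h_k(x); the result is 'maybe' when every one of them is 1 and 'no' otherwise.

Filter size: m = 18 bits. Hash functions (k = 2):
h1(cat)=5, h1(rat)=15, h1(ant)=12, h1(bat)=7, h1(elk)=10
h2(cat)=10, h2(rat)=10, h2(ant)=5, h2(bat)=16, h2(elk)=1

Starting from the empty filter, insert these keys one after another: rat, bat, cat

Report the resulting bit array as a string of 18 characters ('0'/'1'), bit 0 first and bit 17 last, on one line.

Start: bits=000000000000000000
After insert 'rat': sets bits 10 15 -> bits=000000000010000100
After insert 'bat': sets bits 7 16 -> bits=000000010010000110
After insert 'cat': sets bits 5 10 -> bits=000001010010000110

Answer: 000001010010000110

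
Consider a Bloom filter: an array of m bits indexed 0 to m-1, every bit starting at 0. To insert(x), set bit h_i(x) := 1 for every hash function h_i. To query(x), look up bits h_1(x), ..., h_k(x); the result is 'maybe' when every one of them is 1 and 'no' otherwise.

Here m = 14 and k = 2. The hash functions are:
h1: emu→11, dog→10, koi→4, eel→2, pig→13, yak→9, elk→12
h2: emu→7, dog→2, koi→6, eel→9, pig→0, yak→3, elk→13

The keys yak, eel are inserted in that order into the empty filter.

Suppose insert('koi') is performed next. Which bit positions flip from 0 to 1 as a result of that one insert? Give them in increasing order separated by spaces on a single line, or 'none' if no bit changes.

Answer: 4 6

Derivation:
Start: bits=00000000000000
After insert 'yak': sets bits 3 9 -> bits=00010000010000
After insert 'eel': sets bits 2 9 -> bits=00110000010000
insert 'koi' would touch bits 4 6; currently bit4=0, bit6=0
Bits that are 0 among those (would change 0->1): 4 6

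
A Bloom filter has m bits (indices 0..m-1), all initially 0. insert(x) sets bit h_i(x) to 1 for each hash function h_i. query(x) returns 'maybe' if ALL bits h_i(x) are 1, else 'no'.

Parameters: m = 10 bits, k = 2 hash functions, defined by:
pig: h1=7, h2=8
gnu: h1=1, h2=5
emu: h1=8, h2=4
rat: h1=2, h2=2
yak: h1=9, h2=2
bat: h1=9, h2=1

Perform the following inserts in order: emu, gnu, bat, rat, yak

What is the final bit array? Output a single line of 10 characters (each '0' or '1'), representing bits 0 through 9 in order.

Start: bits=0000000000
After insert 'emu': sets bits 4 8 -> bits=0000100010
After insert 'gnu': sets bits 1 5 -> bits=0100110010
After insert 'bat': sets bits 1 9 -> bits=0100110011
After insert 'rat': sets bits 2 -> bits=0110110011
After insert 'yak': sets bits 2 9 -> bits=0110110011

Answer: 0110110011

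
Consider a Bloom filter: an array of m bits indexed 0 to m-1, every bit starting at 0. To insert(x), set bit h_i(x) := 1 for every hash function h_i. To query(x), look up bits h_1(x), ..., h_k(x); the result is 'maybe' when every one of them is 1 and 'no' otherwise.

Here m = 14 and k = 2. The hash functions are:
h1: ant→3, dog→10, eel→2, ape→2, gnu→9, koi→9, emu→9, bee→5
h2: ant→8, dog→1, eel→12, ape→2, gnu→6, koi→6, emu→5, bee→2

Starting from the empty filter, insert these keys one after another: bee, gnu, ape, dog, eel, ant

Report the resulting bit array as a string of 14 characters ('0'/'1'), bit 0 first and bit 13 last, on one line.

Answer: 01110110111010

Derivation:
Start: bits=00000000000000
After insert 'bee': sets bits 2 5 -> bits=00100100000000
After insert 'gnu': sets bits 6 9 -> bits=00100110010000
After insert 'ape': sets bits 2 -> bits=00100110010000
After insert 'dog': sets bits 1 10 -> bits=01100110011000
After insert 'eel': sets bits 2 12 -> bits=01100110011010
After insert 'ant': sets bits 3 8 -> bits=01110110111010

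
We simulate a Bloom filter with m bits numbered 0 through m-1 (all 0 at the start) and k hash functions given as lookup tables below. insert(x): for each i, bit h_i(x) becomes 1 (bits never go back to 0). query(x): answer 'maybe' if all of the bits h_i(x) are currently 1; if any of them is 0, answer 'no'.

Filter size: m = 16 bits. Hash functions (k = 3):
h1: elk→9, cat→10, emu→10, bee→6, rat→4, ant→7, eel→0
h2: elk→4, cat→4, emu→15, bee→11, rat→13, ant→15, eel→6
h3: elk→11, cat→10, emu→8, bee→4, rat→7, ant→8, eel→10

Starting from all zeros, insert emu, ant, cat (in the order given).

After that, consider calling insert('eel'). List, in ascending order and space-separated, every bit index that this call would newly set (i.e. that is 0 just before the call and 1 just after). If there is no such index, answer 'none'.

Answer: 0 6

Derivation:
Start: bits=0000000000000000
After insert 'emu': sets bits 8 10 15 -> bits=0000000010100001
After insert 'ant': sets bits 7 8 15 -> bits=0000000110100001
After insert 'cat': sets bits 4 10 -> bits=0000100110100001
insert 'eel' would touch bits 0 6 10; currently bit0=0, bit6=0, bit10=1
Bits that are 0 among those (would change 0->1): 0 6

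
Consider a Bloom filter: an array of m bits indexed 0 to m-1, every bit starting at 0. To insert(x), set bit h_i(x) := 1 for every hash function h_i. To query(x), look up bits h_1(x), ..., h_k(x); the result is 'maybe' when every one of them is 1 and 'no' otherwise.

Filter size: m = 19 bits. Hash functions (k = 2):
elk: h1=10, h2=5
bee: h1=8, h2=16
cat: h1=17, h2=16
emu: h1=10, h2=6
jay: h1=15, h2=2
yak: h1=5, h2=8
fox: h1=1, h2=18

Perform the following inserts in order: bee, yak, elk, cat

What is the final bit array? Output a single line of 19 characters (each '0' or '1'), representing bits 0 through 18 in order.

Start: bits=0000000000000000000
After insert 'bee': sets bits 8 16 -> bits=0000000010000000100
After insert 'yak': sets bits 5 8 -> bits=0000010010000000100
After insert 'elk': sets bits 5 10 -> bits=0000010010100000100
After insert 'cat': sets bits 16 17 -> bits=0000010010100000110

Answer: 0000010010100000110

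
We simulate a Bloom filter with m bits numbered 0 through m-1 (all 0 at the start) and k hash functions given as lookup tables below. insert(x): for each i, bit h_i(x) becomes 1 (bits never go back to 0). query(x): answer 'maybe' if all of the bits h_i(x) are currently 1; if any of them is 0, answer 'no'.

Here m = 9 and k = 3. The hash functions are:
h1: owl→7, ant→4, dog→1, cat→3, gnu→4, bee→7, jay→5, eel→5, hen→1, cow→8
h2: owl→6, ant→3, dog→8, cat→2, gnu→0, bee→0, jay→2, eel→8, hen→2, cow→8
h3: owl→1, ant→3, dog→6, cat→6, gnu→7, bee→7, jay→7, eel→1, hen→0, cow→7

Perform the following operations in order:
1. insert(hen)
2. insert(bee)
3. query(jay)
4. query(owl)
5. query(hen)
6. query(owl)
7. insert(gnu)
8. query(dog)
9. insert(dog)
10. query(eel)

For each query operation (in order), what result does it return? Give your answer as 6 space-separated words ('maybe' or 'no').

Answer: no no maybe no no no

Derivation:
Start: bits=000000000
Op 1: insert hen -> sets bits 0 1 2 -> bits=111000000
Op 2: insert bee -> sets bits 0 7 -> bits=111000010
Op 3: query jay -> checks bit2=1, bit5=0, bit7=1 (has a 0) -> no
Op 4: query owl -> checks bit1=1, bit6=0, bit7=1 (has a 0) -> no
Op 5: query hen -> checks bit0=1, bit1=1, bit2=1 (all 1) -> maybe
Op 6: query owl -> checks bit1=1, bit6=0, bit7=1 (has a 0) -> no
Op 7: insert gnu -> sets bits 0 4 7 -> bits=111010010
Op 8: query dog -> checks bit1=1, bit6=0, bit8=0 (has a 0) -> no
Op 9: insert dog -> sets bits 1 6 8 -> bits=111010111
Op 10: query eel -> checks bit1=1, bit5=0, bit8=1 (has a 0) -> no
Query results in order: no no maybe no no no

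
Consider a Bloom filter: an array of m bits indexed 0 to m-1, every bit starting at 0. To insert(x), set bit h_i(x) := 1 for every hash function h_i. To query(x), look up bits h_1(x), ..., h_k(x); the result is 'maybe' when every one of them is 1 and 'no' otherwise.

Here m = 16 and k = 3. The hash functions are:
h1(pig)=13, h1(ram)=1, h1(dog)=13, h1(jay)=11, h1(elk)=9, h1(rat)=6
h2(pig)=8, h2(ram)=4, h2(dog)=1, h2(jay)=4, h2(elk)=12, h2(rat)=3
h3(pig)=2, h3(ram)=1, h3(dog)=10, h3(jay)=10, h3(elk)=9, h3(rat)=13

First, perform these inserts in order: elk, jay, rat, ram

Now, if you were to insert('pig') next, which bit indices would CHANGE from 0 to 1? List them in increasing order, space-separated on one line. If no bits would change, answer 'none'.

Start: bits=0000000000000000
After insert 'elk': sets bits 9 12 -> bits=0000000001001000
After insert 'jay': sets bits 4 10 11 -> bits=0000100001111000
After insert 'rat': sets bits 3 6 13 -> bits=0001101001111100
After insert 'ram': sets bits 1 4 -> bits=0101101001111100
insert 'pig' would touch bits 2 8 13; currently bit2=0, bit8=0, bit13=1
Bits that are 0 among those (would change 0->1): 2 8

Answer: 2 8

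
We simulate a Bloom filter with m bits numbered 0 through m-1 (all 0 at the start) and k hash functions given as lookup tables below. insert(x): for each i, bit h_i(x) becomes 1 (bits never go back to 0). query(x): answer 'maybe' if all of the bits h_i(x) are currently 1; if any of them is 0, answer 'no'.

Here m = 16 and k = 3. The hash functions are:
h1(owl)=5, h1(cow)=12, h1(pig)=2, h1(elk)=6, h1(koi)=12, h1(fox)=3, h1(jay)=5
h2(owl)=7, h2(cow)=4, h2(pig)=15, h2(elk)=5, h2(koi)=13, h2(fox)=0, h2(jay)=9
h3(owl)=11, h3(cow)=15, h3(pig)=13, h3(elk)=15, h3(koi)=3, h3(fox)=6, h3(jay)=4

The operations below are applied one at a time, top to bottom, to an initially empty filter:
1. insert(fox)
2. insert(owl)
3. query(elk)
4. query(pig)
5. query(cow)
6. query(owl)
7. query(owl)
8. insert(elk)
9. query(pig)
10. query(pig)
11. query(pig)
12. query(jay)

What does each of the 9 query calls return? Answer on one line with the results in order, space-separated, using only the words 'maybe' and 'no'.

Answer: no no no maybe maybe no no no no

Derivation:
Start: bits=0000000000000000
Op 1: insert fox -> sets bits 0 3 6 -> bits=1001001000000000
Op 2: insert owl -> sets bits 5 7 11 -> bits=1001011100010000
Op 3: query elk -> checks bit5=1, bit6=1, bit15=0 (has a 0) -> no
Op 4: query pig -> checks bit2=0, bit13=0, bit15=0 (has a 0) -> no
Op 5: query cow -> checks bit4=0, bit12=0, bit15=0 (has a 0) -> no
Op 6: query owl -> checks bit5=1, bit7=1, bit11=1 (all 1) -> maybe
Op 7: query owl -> checks bit5=1, bit7=1, bit11=1 (all 1) -> maybe
Op 8: insert elk -> sets bits 5 6 15 -> bits=1001011100010001
Op 9: query pig -> checks bit2=0, bit13=0, bit15=1 (has a 0) -> no
Op 10: query pig -> checks bit2=0, bit13=0, bit15=1 (has a 0) -> no
Op 11: query pig -> checks bit2=0, bit13=0, bit15=1 (has a 0) -> no
Op 12: query jay -> checks bit4=0, bit5=1, bit9=0 (has a 0) -> no
Query results in order: no no no maybe maybe no no no no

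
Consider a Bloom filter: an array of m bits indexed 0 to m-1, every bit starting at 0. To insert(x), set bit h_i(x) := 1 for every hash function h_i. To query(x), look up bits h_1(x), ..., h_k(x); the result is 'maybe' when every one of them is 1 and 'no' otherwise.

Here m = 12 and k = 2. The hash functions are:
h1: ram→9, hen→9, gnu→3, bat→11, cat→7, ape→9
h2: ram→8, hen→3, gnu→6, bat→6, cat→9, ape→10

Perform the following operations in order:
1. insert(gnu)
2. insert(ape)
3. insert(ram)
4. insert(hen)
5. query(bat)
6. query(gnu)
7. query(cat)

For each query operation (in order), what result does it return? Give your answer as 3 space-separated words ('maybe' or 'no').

Answer: no maybe no

Derivation:
Start: bits=000000000000
Op 1: insert gnu -> sets bits 3 6 -> bits=000100100000
Op 2: insert ape -> sets bits 9 10 -> bits=000100100110
Op 3: insert ram -> sets bits 8 9 -> bits=000100101110
Op 4: insert hen -> sets bits 3 9 -> bits=000100101110
Op 5: query bat -> checks bit6=1, bit11=0 (has a 0) -> no
Op 6: query gnu -> checks bit3=1, bit6=1 (all 1) -> maybe
Op 7: query cat -> checks bit7=0, bit9=1 (has a 0) -> no
Query results in order: no maybe no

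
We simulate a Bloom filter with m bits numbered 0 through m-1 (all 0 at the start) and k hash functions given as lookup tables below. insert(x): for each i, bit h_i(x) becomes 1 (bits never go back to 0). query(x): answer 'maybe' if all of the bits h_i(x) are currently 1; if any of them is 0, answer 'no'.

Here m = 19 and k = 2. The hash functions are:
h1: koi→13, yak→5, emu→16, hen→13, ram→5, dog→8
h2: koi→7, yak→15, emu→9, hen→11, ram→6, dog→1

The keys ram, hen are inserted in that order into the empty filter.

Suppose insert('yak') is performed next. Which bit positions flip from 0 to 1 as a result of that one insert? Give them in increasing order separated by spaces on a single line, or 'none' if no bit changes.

Answer: 15

Derivation:
Start: bits=0000000000000000000
After insert 'ram': sets bits 5 6 -> bits=0000011000000000000
After insert 'hen': sets bits 11 13 -> bits=0000011000010100000
insert 'yak' would touch bits 5 15; currently bit5=1, bit15=0
Bits that are 0 among those (would change 0->1): 15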